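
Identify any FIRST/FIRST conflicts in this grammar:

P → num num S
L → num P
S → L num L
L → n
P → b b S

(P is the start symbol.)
No FIRST/FIRST conflicts.

A FIRST/FIRST conflict occurs when two productions N → α and N → β for the same non-terminal have FIRST(α) ∩ FIRST(β) ≠ ∅ (with ε ∈ FIRST of a nullable right-hand side, so two nullable alternatives also conflict).

Productions for P:
  P → num num S: FIRST = { 'num' }
  P → b b S: FIRST = { 'b' }
Productions for L:
  L → num P: FIRST = { 'num' }
  L → n: FIRST = { 'n' }
S has only one production, so no FIRST/FIRST conflict is possible there.

All alternatives of each non-terminal have pairwise disjoint FIRST sets.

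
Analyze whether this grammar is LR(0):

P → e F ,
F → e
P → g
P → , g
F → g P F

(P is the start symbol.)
Augment with P' → P and build the canonical LR(0) collection (I0 = CLOSURE({[P' → . P]}), then GOTO on every symbol after a dot until no new states appear). It has 12 states:
  I0: { [P → . , g], [P → . e F ,], [P → . g], [P' → . P] }  — shift
  I1: { [P → , . g] }  — shift
  I2: { [P' → P .] }  — accept
  I3: { [F → . e], [F → . g P F], [P → e . F ,] }  — shift
  I4: { [P → g .] }  — reduce
  I5: { [P → e F . ,] }  — shift
  I6: { [F → e .] }  — reduce
  I7: { [F → g . P F], [P → . , g], [P → . e F ,], [P → . g] }  — shift
  I8: { [F → . e], [F → . g P F], [F → g P . F] }  — shift
  I9: { [F → g P F .] }  — reduce
  I10: { [P → e F , .] }  — reduce
  I11: { [P → , g .] }  — reduce

Every state is either a pure shift/goto state or contains exactly one complete item and nothing to shift — no conflicts. The grammar is LR(0).

Answer: Yes, the grammar is LR(0)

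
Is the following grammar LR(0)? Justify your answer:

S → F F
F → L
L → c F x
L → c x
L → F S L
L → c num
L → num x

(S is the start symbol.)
Augment with S' → S and build the canonical LR(0) collection (I0 = CLOSURE({[S' → . S]}), then GOTO on every symbol after a dot until no new states appear). It has 15 states:
  I0: { [F → . L], [L → . F S L], [L → . c F x], [L → . c num], [L → . c x], [L → . num x], [S → . F F], [S' → . S] }  — shift
  I1: { [F → . L], [L → . F S L], [L → . c F x], [L → . c num], [L → . c x], [L → . num x], [L → F . S L], [S → . F F], [S → F . F] }  — shift
  I2: { [F → L .] }  — reduce
  I3: { [S' → S .] }  — accept
  I4: { [F → . L], [L → . F S L], [L → . c F x], [L → . c num], [L → . c x], [L → . num x], [L → c . F x], [L → c . num], [L → c . x] }  — shift
  I5: { [L → num . x] }  — shift
  I6: { [L → num x .] }  — reduce
  I7: { [F → . L], [L → . F S L], [L → . c F x], [L → . c num], [L → . c x], [L → . num x], [L → F . S L], [L → c F . x], [S → . F F] }  — shift
  I8: { [L → c num .], [L → num . x] }  — shift, reduce
  I9: { [L → c x .] }  — reduce
  I10: { [F → . L], [L → . F S L], [L → . c F x], [L → . c num], [L → . c x], [L → . num x], [L → F S . L] }  — shift
  I11: { [L → c F x .] }  — reduce
  I12: { [F → . L], [L → . F S L], [L → . c F x], [L → . c num], [L → . c x], [L → . num x], [L → F . S L], [S → . F F] }  — shift
  I13: { [F → L .], [L → F S L .] }  — 2 reduces
  I14: { [F → . L], [L → . F S L], [L → . c F x], [L → . c num], [L → . c x], [L → . num x], [L → F . S L], [S → . F F], [S → F . F], [S → F F .] }  — shift, reduce

Conflict in state I8:
  Shift-reduce conflict between [L → c num .] and [L → num . x]
So the grammar is NOT LR(0).

Answer: No. Shift-reduce conflict between [L → c num .] and [L → num . x]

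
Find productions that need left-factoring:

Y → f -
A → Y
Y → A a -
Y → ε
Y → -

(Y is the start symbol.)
No, left-factoring is not needed

Left-factoring is needed when two productions for the same non-terminal
share a common prefix on the right-hand side.

Productions for Y:
  Y → f -
  Y → A a -
  Y → ε
  Y → -

No common prefixes found.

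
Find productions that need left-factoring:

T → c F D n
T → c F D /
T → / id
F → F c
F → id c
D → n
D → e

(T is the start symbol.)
Left-factoring is needed when two productions for the same non-terminal
share a common prefix on the right-hand side.

Productions for T:
  T → c F D n
  T → c F D /
  T → / id
Productions for F:
  F → F c
  F → id c
Productions for D:
  D → n
  D → e

Found common prefix 'c F D' in productions for T

Answer: Yes, T has productions with common prefix 'c F D'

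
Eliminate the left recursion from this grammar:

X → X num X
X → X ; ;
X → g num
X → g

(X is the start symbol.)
X → g num X'
X → g X'
X' → num X X'
X' → ; ; X'
X' → ε

X is directly left-recursive. The standard transformation for
  A → A α₁ | ... | A α_m | β₁ | ... | β_n
is
  A  → β₁ A' | ... | β_n A'
  A' → α₁ A' | ... | α_m A' | ε

X → g num becomes X → g num X'
X → g becomes X → g X'
X → X num X becomes X' → num X X'
X → X ; ; becomes X' → ; ; X'
Add X' → ε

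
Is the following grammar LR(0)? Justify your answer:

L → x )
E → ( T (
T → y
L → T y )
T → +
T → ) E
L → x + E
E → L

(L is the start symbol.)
Yes, the grammar is LR(0)

Augment with L' → L and build the canonical LR(0) collection (I0 = CLOSURE({[L' → . L]}), then GOTO on every symbol after a dot until no new states appear). It has 17 states:
  I0: { [L → . T y )], [L → . x )], [L → . x + E], [L' → . L], [T → . ) E], [T → . +], [T → . y] }  — shift
  I1: { [E → . ( T (], [E → . L], [L → . T y )], [L → . x )], [L → . x + E], [T → ) . E], [T → . ) E], [T → . +], [T → . y] }  — shift
  I2: { [T → + .] }  — reduce
  I3: { [L' → L .] }  — accept
  I4: { [L → T . y )] }  — shift
  I5: { [L → x . )], [L → x . + E] }  — shift
  I6: { [T → y .] }  — reduce
  I7: { [L → x ) .] }  — reduce
  I8: { [E → . ( T (], [E → . L], [L → . T y )], [L → . x )], [L → . x + E], [L → x + . E], [T → . ) E], [T → . +], [T → . y] }  — shift
  I9: { [E → ( . T (], [T → . ) E], [T → . +], [T → . y] }  — shift
  I10: { [L → x + E .] }  — reduce
  I11: { [E → L .] }  — reduce
  I12: { [E → ( T . (] }  — shift
  I13: { [E → ( T ( .] }  — reduce
  I14: { [L → T y . )] }  — shift
  I15: { [L → T y ) .] }  — reduce
  I16: { [T → ) E .] }  — reduce

Every state is either a pure shift/goto state or contains exactly one complete item and nothing to shift — no conflicts. The grammar is LR(0).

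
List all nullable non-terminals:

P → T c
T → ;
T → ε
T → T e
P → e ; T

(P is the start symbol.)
{ 'T' }

ε-productions: T → ε
So T is immediately nullable.
No further non-terminal can be added: every production for the remaining non-terminals contains a terminal or a non-nullable non-terminal.
Nullable = { 'T' }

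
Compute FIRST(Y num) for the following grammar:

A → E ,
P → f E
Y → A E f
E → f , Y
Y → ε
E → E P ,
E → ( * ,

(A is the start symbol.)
{ '(', 'f', 'num' }

FIRST sets of the non-terminals involved (from the grammar, by fixed-point iteration):
  FIRST(Y) = { '(', 'f', ε }

To compute FIRST(Y num), process the symbols left to right:
Symbol Y is a non-terminal. Add FIRST(Y) \ {ε} = { '(', 'f' }
Y is nullable (ε ∈ FIRST(Y)), continue to the next symbol.
Symbol num is a terminal. Add 'num' and stop.
FIRST(Y num) = { '(', 'f', 'num' }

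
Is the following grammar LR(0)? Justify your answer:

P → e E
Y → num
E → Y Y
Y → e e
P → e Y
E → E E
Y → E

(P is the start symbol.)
No. Shift-reduce conflict between [P → e E .] and [Y → . e e]

Augment with P' → P and build the canonical LR(0) collection (I0 = CLOSURE({[P' → . P]}), then GOTO on every symbol after a dot until no new states appear). It has 12 states:
  I0: { [P → . e E], [P → . e Y], [P' → . P] }  — shift
  I1: { [P' → P .] }  — accept
  I2: { [E → . E E], [E → . Y Y], [P → e . E], [P → e . Y], [Y → . E], [Y → . e e], [Y → . num] }  — shift
  I3: { [E → . E E], [E → . Y Y], [E → E . E], [P → e E .], [Y → . E], [Y → . e e], [Y → . num], [Y → E .] }  — shift, 2 reduces
  I4: { [E → . E E], [E → . Y Y], [E → Y . Y], [P → e Y .], [Y → . E], [Y → . e e], [Y → . num] }  — shift, reduce
  I5: { [Y → e . e] }  — shift
  I6: { [Y → num .] }  — reduce
  I7: { [Y → e e .] }  — reduce
  I8: { [E → . E E], [E → . Y Y], [E → E . E], [Y → . E], [Y → . e e], [Y → . num], [Y → E .] }  — shift, reduce
  I9: { [E → . E E], [E → . Y Y], [E → Y . Y], [E → Y Y .], [Y → . E], [Y → . e e], [Y → . num] }  — shift, reduce
  I10: { [E → . E E], [E → . Y Y], [E → E . E], [E → E E .], [Y → . E], [Y → . e e], [Y → . num], [Y → E .] }  — shift, 2 reduces
  I11: { [E → . E E], [E → . Y Y], [E → Y . Y], [Y → . E], [Y → . e e], [Y → . num] }  — shift

Conflict in state I3:
  Shift-reduce conflict between [P → e E .] and [Y → . e e]
So the grammar is NOT LR(0).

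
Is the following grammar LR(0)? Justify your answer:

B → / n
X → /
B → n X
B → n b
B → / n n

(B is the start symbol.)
No. Shift-reduce conflict between [B → / n .] and [B → / n . n]

A grammar is LR(0) if no state in the canonical LR(0) collection has:
  - both a shift item (dot before a terminal) and a complete item (shift-reduce conflict), or
  - two or more complete items (reduce-reduce conflict; the accept item [B' → B .] counts as a complete item here).

Augment with B' → B and build the canonical LR(0) collection (I0 = CLOSURE({[B' → . B]}), then GOTO on every symbol after a dot until no new states appear). It has 9 states:
  I0: { [B → . / n n], [B → . / n], [B → . n X], [B → . n b], [B' → . B] }  — shift
  I1: { [B → / . n n], [B → / . n] }  — shift
  I2: { [B' → B .] }  — accept
  I3: { [B → n . X], [B → n . b], [X → . /] }  — shift
  I4: { [X → / .] }  — reduce
  I5: { [B → n X .] }  — reduce
  I6: { [B → n b .] }  — reduce
  I7: { [B → / n . n], [B → / n .] }  — shift, reduce
  I8: { [B → / n n .] }  — reduce

Conflict in state I7:
  Shift-reduce conflict between [B → / n .] and [B → / n . n]
So the grammar is NOT LR(0).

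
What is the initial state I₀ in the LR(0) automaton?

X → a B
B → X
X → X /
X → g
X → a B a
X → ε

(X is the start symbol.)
First, augment the grammar with X' → X
I₀ = CLOSURE({ [X' → . X] }):
  [X' → . X] has the dot before X: add [X → . a B], [X → . X /], [X → . g], [X → . a B a], [X → .]
No further items can be added.

I₀ = { [X → . X /], [X → . a B a], [X → . a B], [X → . g], [X → .], [X' → . X] }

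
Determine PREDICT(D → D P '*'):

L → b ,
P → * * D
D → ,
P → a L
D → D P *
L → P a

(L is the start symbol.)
{ ',' }

PREDICT(D → D P '*') = (FIRST(RHS) \ {ε}) ∪ (FOLLOW(D) if ε ∈ FIRST(RHS), i.e. RHS ⇒* ε)
FIRST(D) = { ',' }
FIRST(D P '*') = { ',' }
ε ∉ FIRST(D P '*'), so FOLLOW(D) is not added.
PREDICT(D → D P '*') = { ',' }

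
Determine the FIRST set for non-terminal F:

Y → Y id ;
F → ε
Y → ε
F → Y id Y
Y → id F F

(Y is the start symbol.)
FIRST sets of the other non-terminals involved (by the same procedure, iterated to a fixed point):
  FIRST(Y) = { 'id', ε }

From F → ε:
  - ε-production, so ε ∈ FIRST(F)
From F → Y id Y:
  - Y is a non-terminal: add FIRST(Y) \ {ε} = { 'id' }
    Y is nullable, so continue to the next symbol
  - id is a terminal: add 'id' and stop

Collecting: FIRST(F) = { 'id', ε }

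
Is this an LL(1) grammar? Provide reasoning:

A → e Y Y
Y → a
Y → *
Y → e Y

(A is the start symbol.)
Yes, the grammar is LL(1).

For Y:
  PREDICT(Y → a) = { 'a' }
  PREDICT(Y → '*') = { '*' }
  PREDICT(Y → e Y) = { 'e' }
A has a single production, so nothing to check there.

All predict sets are disjoint. The grammar IS LL(1).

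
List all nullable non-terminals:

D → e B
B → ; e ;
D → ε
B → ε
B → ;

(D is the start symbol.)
A non-terminal is nullable if it can derive ε (the empty string): either it has an ε-production, or it has a production whose right-hand side consists entirely of nullable non-terminals.

ε-productions: D → ε, B → ε
So D, B are immediately nullable.
Every non-terminal is now nullable.
Nullable = { 'B', 'D' }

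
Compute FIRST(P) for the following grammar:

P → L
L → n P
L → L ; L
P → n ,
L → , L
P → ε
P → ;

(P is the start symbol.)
{ ',', ';', 'n', ε }

FIRST sets of the other non-terminals involved (by the same procedure, iterated to a fixed point):
  FIRST(L) = { ',', 'n' }

From P → L:
  - L is a non-terminal: add FIRST(L) \ {ε} = { ',', 'n' }
    L is not nullable, so stop
From P → n ,:
  - n is a terminal: add 'n' and stop
From P → ε:
  - ε-production, so ε ∈ FIRST(P)
From P → ;:
  - ';' is a terminal: add ';' and stop

Collecting: FIRST(P) = { ',', ';', 'n', ε }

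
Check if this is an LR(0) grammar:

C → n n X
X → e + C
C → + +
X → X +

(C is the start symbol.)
A grammar is LR(0) if no state in the canonical LR(0) collection has:
  - both a shift item (dot before a terminal) and a complete item (shift-reduce conflict), or
  - two or more complete items (reduce-reduce conflict; the accept item [C' → C .] counts as a complete item here).

Augment with C' → C and build the canonical LR(0) collection (I0 = CLOSURE({[C' → . C]}), then GOTO on every symbol after a dot until no new states appear). It has 11 states:
  I0: { [C → . + +], [C → . n n X], [C' → . C] }  — shift
  I1: { [C → + . +] }  — shift
  I2: { [C' → C .] }  — accept
  I3: { [C → n . n X] }  — shift
  I4: { [C → n n . X], [X → . X +], [X → . e + C] }  — shift
  I5: { [C → n n X .], [X → X . +] }  — shift, reduce
  I6: { [X → e . + C] }  — shift
  I7: { [C → . + +], [C → . n n X], [X → e + . C] }  — shift
  I8: { [X → e + C .] }  — reduce
  I9: { [X → X + .] }  — reduce
  I10: { [C → + + .] }  — reduce

Conflict in state I5:
  Shift-reduce conflict between [C → n n X .] and [X → X . +]
So the grammar is NOT LR(0).

Answer: No. Shift-reduce conflict between [C → n n X .] and [X → X . +]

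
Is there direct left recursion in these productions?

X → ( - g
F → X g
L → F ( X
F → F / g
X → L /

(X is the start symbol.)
X → ( - g: starts with '('
F → X g: starts with X
L → F ( X: starts with F
F → F / g: LEFT RECURSIVE (starts with F)
X → L /: starts with L

The grammar has direct left recursion on: F.

Answer: Yes, F is left-recursive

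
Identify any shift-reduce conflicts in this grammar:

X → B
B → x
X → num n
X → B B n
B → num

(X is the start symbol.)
Yes — I1: [X → B .] vs [B → . num]; I3: [B → num .] vs [X → num . n]

Augment with X' → X and build the canonical LR(0) collection (I0 = CLOSURE({[X' → . X]}), then GOTO on every symbol after a dot until no new states appear). It has 9 states:
  I0: { [B → . num], [B → . x], [X → . B B n], [X → . B], [X → . num n], [X' → . X] }  — shift
  I1: { [B → . num], [B → . x], [X → B . B n], [X → B .] }  — shift, reduce
  I2: { [X' → X .] }  — accept
  I3: { [B → num .], [X → num . n] }  — shift, reduce
  I4: { [B → x .] }  — reduce
  I5: { [X → num n .] }  — reduce
  I6: { [X → B B . n] }  — shift
  I7: { [B → num .] }  — reduce
  I8: { [X → B B n .] }  — reduce

I1 contains reduce item [X → B .] and shift items [B → . num], [B → . x] — shift-reduce conflict.
I3 contains reduce item [B → num .] and shift item [X → num . n] — shift-reduce conflict.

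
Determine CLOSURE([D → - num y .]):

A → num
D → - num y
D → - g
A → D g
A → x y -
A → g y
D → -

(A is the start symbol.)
{ [D → - num y .] }

To compute CLOSURE, for each item [A → α.Bβ] where B is a non-terminal, add [B → .γ] for all productions B → γ; repeat for the newly added items until nothing changes.

Start with: [D → - num y .]
The dot is at the end, so nothing is added.

CLOSURE = { [D → - num y .] }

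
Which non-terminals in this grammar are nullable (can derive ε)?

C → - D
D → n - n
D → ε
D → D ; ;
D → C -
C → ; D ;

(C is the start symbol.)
{ 'D' }

ε-productions: D → ε
So D is immediately nullable.
No further non-terminal can be added: every production for the remaining non-terminals contains a terminal or a non-nullable non-terminal.
Nullable = { 'D' }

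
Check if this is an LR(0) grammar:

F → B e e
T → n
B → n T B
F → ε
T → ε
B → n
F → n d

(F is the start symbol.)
Augment with F' → F and build the canonical LR(0) collection (I0 = CLOSURE({[F' → . F]}), then GOTO on every symbol after a dot until no new states appear). It has 11 states:
  I0: { [B → . n T B], [B → . n], [F → . B e e], [F → . n d], [F → .], [F' → . F] }  — shift, reduce
  I1: { [F → B . e e] }  — shift
  I2: { [F' → F .] }  — accept
  I3: { [B → n . T B], [B → n .], [F → n . d], [T → . n], [T → .] }  — shift, 2 reduces
  I4: { [B → . n T B], [B → . n], [B → n T . B] }  — shift
  I5: { [F → n d .] }  — reduce
  I6: { [T → n .] }  — reduce
  I7: { [B → n T B .] }  — reduce
  I8: { [B → n . T B], [B → n .], [T → . n], [T → .] }  — shift, 2 reduces
  I9: { [F → B e . e] }  — shift
  I10: { [F → B e e .] }  — reduce

Conflict in state I0:
  Shift-reduce conflict between [F → .] and [B → . n]
So the grammar is NOT LR(0).

Answer: No. Shift-reduce conflict between [F → .] and [B → . n]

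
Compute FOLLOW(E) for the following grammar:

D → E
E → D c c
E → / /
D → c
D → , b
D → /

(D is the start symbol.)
{ $, 'c' }

To compute FOLLOW(E), find every occurrence of E on a right-hand side N → α E β: add FIRST(β) \ {ε}, and if β is empty or nullable also add FOLLOW(N). Iterate to a fixed point.

In D → E: E is at the end, add FOLLOW(D)

The FOLLOW sets referred to above (computed the same way, to a fixed point):
  FOLLOW(D) = { $, 'c' }

Taking the union: FOLLOW(E) = { $, 'c' }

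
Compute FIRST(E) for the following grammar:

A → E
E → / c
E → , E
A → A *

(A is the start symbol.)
{ ',', '/' }

To compute FIRST(E), examine every production with E on the left-hand side, reading each right-hand side left to right until a non-nullable symbol is reached.

From E → / c:
  - '/' is a terminal: add '/' and stop
From E → , E:
  - ',' is a terminal: add ',' and stop

Collecting: FIRST(E) = { ',', '/' }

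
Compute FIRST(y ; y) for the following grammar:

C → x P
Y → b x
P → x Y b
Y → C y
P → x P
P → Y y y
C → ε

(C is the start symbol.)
To compute FIRST(y ; y), process the symbols left to right:
Symbol y is a terminal. Add 'y' and stop.
FIRST(y ; y) = { 'y' }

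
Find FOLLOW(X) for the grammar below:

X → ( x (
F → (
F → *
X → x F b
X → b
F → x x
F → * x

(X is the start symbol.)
X is the start symbol, so $ ∈ FOLLOW(X).
X does not occur on any right-hand side.

Taking the union: FOLLOW(X) = { $ }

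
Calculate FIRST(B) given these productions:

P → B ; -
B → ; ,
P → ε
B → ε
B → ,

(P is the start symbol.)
{ ',', ';', ε }

From B → ; ,:
  - ';' is a terminal: add ';' and stop
From B → ε:
  - ε-production, so ε ∈ FIRST(B)
From B → ,:
  - ',' is a terminal: add ',' and stop

Collecting: FIRST(B) = { ',', ';', ε }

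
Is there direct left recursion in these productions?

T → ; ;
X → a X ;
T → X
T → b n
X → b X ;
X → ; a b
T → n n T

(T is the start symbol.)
No direct left recursion

Direct left recursion occurs when N → N α for some non-terminal N (the right-hand side begins with the left-hand side itself).

T → ; ;: starts with ';'
X → a X ;: starts with a
T → X: starts with X
T → b n: starts with b
X → b X ;: starts with b
X → ; a b: starts with ';'
T → n n T: starts with n

No direct left recursion found.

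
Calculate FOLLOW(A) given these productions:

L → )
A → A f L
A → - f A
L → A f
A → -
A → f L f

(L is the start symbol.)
{ 'f' }

To compute FOLLOW(A), find every occurrence of A on a right-hand side N → α A β: add FIRST(β) \ {ε}, and if β is empty or nullable also add FOLLOW(N). Iterate to a fixed point.

In A → A f L: A is followed by f L, add FIRST(f L) \ {ε} = { 'f' }
In A → - f A: A is at the end; this adds FOLLOW(A) to itself — nothing new
In L → A f: A is followed by f, add FIRST(f) \ {ε} = { 'f' }

Taking the union: FOLLOW(A) = { 'f' }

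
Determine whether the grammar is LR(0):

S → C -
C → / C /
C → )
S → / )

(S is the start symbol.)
No. Reduce-reduce conflict: [C → ) .] and [S → / ) .]

A grammar is LR(0) if no state in the canonical LR(0) collection has:
  - both a shift item (dot before a terminal) and a complete item (shift-reduce conflict), or
  - two or more complete items (reduce-reduce conflict; the accept item [S' → S .] counts as a complete item here).

Augment with S' → S and build the canonical LR(0) collection (I0 = CLOSURE({[S' → . S]}), then GOTO on every symbol after a dot until no new states appear). It has 10 states:
  I0: { [C → . )], [C → . / C /], [S → . / )], [S → . C -], [S' → . S] }  — shift
  I1: { [C → ) .] }  — reduce
  I2: { [C → . )], [C → . / C /], [C → / . C /], [S → / . )] }  — shift
  I3: { [S → C . -] }  — shift
  I4: { [S' → S .] }  — accept
  I5: { [S → C - .] }  — reduce
  I6: { [C → ) .], [S → / ) .] }  — 2 reduces
  I7: { [C → . )], [C → . / C /], [C → / . C /] }  — shift
  I8: { [C → / C . /] }  — shift
  I9: { [C → / C / .] }  — reduce

Conflict in state I6:
  Reduce-reduce conflict: [C → ) .] and [S → / ) .]
So the grammar is NOT LR(0).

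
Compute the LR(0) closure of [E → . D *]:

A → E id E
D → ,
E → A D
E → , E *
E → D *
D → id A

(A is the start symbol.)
{ [D → . ,], [D → . id A], [E → . D *] }

Start with: [E → . D *]
  [E → . D *] has the dot before D: add [D → . ,], [D → . id A]
No further items can be added.

CLOSURE = { [D → . ,], [D → . id A], [E → . D *] }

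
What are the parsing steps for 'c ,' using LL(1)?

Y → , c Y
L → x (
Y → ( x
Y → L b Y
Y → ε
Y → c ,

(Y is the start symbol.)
LL(1) parsing maintains a stack (initially the start symbol over $) and the input. At each step: if the stack top is a terminal, match it against the current input token; if it is a non-terminal N, replace it with the RHS of M[N, lookahead] (the unique production whose predict set contains the lookahead).

Stack is shown with the top on the left.

Stack  Input  Action
--------------------
Y $    c , $  output Y → c ,
c , $  c , $  match 'c'
, $    , $    match ','
$      $      accept

The string is accepted.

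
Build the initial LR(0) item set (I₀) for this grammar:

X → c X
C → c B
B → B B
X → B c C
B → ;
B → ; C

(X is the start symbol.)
{ [B → . ; C], [B → . ;], [B → . B B], [X → . B c C], [X → . c X], [X' → . X] }

First, augment the grammar with X' → X
I₀ = CLOSURE({ [X' → . X] }):
  [X' → . X] has the dot before X: add [X → . c X], [X → . B c C]
  [X → . B c C] has the dot before B: add [B → . B B], [B → . ;], [B → . ; C]
No further items can be added.

I₀ = { [B → . ; C], [B → . ;], [B → . B B], [X → . B c C], [X → . c X], [X' → . X] }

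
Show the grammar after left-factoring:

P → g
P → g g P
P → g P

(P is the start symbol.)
P → g P'
P' → ε
P' → g P
P' → P

Left-factoring transforms A → αβ₁ | αβ₂ into A → αA' and A' → β₁ | β₂
(α is the longest common prefix among the alternatives). Repeat until
no nonterminal has two alternatives with a common prefix.

Round 1: P has alternatives sharing prefix 'g'. Introduce P': P → g P'
  Add: P' → ε
  Add: P' → g P
  Add: P' → P

No remaining common prefixes — done.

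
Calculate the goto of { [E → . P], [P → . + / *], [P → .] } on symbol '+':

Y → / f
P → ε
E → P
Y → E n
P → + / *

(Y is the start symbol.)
{ [P → + . / *] }

GOTO(I, '+') = CLOSURE({ [A → αX.β] : [A → α.Xβ] ∈ I, X = '+' })

Items with dot before '+', with the dot advanced:
  [P → . + / *] → [P → + . / *]
Closure adds nothing (no advanced item has the dot before a non-terminal).

GOTO = { [P → + . / *] }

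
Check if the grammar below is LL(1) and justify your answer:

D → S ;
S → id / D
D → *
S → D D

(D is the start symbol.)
No. Predict set conflict for D: { '*' }

Relevant sets:
  FIRST(S) = { '*', 'id' }
  FIRST(D) = { '*', 'id' }

For D:
  PREDICT(D → S ';') = { '*', 'id' }
  PREDICT(D → '*') = { '*' }
For S:
  PREDICT(S → id '/' D) = { 'id' }
  PREDICT(S → D D) = { '*', 'id' }

Conflict found: Predict set conflict for D: { '*' }
The grammar is NOT LL(1).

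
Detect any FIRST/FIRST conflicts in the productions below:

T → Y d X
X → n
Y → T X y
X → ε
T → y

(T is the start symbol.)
Yes. T → Y d X / T → y on { 'y' }

A FIRST/FIRST conflict occurs when two productions N → α and N → β for the same non-terminal have FIRST(α) ∩ FIRST(β) ≠ ∅ (with ε ∈ FIRST of a nullable right-hand side, so two nullable alternatives also conflict).

FIRST sets of the non-terminals at (or reachable through a nullable prefix from) the front of some alternative:
  FIRST(Y) = { 'y' }

Productions for T:
  T → Y d X: FIRST = { 'y' }
  T → y: FIRST = { 'y' }
Productions for X:
  X → n: FIRST = { 'n' }
  X → ε: FIRST = { ε }
Y has only one production, so no FIRST/FIRST conflict is possible there.

Conflict for T: T → Y d X and T → y
  Overlap: { 'y' }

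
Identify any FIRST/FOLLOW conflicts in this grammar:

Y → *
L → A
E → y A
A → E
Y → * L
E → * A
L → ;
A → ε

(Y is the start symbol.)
A FIRST/FOLLOW conflict occurs when a non-terminal N has a nullable alternative N → β (β ⇒* ε) and another alternative N → α with FIRST(α) ∩ FOLLOW(N) ≠ ∅: on such a lookahead the parser cannot decide between expanding α and letting N vanish via β.

Nullable non-terminals: A, L.
FIRST sets used below: FIRST(E) = { '*', 'y' }, FIRST(A) = { '*', 'y', ε }

A: nullable alternative(s) A → ε; FOLLOW(A) = { $ }
  A → E: FIRST \ {ε} = { '*', 'y' } — disjoint from FOLLOW(A)
  A → ε: FIRST \ {ε} = { } — this is the only nullable alternative, skip

L: nullable alternative(s) L → A; FOLLOW(L) = { $ }
  L → A: FIRST \ {ε} = { '*', 'y' } — this is the only nullable alternative, skip
  L → ;: FIRST \ {ε} = { ';' } — disjoint from FOLLOW(L)

E, Y have no nullable alternative, so no FIRST/FOLLOW check is needed there.

No FIRST/FOLLOW conflicts found.

Answer: No FIRST/FOLLOW conflicts.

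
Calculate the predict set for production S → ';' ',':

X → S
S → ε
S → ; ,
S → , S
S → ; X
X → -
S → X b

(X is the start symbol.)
PREDICT(S → ';' ',') = (FIRST(RHS) \ {ε}) ∪ (FOLLOW(S) if ε ∈ FIRST(RHS), i.e. RHS ⇒* ε)
FIRST(';' ',') = { ';' }
ε ∉ FIRST(';' ','), so FOLLOW(S) is not added.
PREDICT(S → ';' ',') = { ';' }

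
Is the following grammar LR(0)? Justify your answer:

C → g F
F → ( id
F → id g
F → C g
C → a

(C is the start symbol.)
A grammar is LR(0) if no state in the canonical LR(0) collection has:
  - both a shift item (dot before a terminal) and a complete item (shift-reduce conflict), or
  - two or more complete items (reduce-reduce conflict; the accept item [C' → C .] counts as a complete item here).

Augment with C' → C and build the canonical LR(0) collection (I0 = CLOSURE({[C' → . C]}), then GOTO on every symbol after a dot until no new states appear). It has 11 states:
  I0: { [C → . a], [C → . g F], [C' → . C] }  — shift
  I1: { [C' → C .] }  — accept
  I2: { [C → a .] }  — reduce
  I3: { [C → . a], [C → . g F], [C → g . F], [F → . ( id], [F → . C g], [F → . id g] }  — shift
  I4: { [F → ( . id] }  — shift
  I5: { [F → C . g] }  — shift
  I6: { [C → g F .] }  — reduce
  I7: { [F → id . g] }  — shift
  I8: { [F → id g .] }  — reduce
  I9: { [F → C g .] }  — reduce
  I10: { [F → ( id .] }  — reduce

Every state is either a pure shift/goto state or contains exactly one complete item and nothing to shift — no conflicts. The grammar is LR(0).

Answer: Yes, the grammar is LR(0)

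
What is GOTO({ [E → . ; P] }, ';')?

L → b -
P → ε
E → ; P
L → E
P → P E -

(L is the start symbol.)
GOTO(I, ';') = CLOSURE({ [A → αX.β] : [A → α.Xβ] ∈ I, X = ';' })

Items with dot before ';', with the dot advanced:
  [E → . ; P] → [E → ; . P]
Closure of the advanced items:
  [E → ; . P] has the dot before P: add [P → .], [P → . P E -]

GOTO = { [E → ; . P], [P → . P E -], [P → .] }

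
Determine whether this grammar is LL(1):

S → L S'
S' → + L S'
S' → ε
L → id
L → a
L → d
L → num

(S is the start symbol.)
A grammar is LL(1) if for each non-terminal N with multiple productions, the predict sets of those productions are pairwise disjoint, where PREDICT(N → α) = (FIRST(α) \ {ε}) ∪ (FOLLOW(N) if α ⇒* ε).

Relevant sets:
  FOLLOW(S') = { $ }

For S':
  PREDICT(S' → '+' L S') = { '+' }
  PREDICT(S' → ε) = { $ }
For L:
  PREDICT(L → id) = { 'id' }
  PREDICT(L → a) = { 'a' }
  PREDICT(L → d) = { 'd' }
  PREDICT(L → num) = { 'num' }
S has a single production, so nothing to check there.

All predict sets are disjoint. The grammar IS LL(1).

Answer: Yes, the grammar is LL(1).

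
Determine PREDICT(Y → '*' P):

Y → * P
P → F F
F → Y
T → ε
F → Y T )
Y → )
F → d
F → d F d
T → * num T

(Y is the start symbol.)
{ '*' }

PREDICT(Y → '*' P) = (FIRST(RHS) \ {ε}) ∪ (FOLLOW(Y) if ε ∈ FIRST(RHS), i.e. RHS ⇒* ε)
FIRST('*' P) = { '*' }
ε ∉ FIRST('*' P), so FOLLOW(Y) is not added.
PREDICT(Y → '*' P) = { '*' }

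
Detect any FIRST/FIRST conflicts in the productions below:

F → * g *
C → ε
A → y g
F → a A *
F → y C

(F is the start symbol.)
Productions for F:
  F → * g *: FIRST = { '*' }
  F → a A *: FIRST = { 'a' }
  F → y C: FIRST = { 'y' }
C, A have only one production, so no FIRST/FIRST conflict is possible there.

All alternatives of each non-terminal have pairwise disjoint FIRST sets.

Answer: No FIRST/FIRST conflicts.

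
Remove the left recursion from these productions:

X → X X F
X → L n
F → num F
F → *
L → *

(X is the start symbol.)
X is directly left-recursive. The standard transformation for
  A → A α₁ | ... | A α_m | β₁ | ... | β_n
is
  A  → β₁ A' | ... | β_n A'
  A' → α₁ A' | ... | α_m A' | ε

X → L n becomes X → L n X'
X → X X F becomes X' → X F X'
Add X' → ε

Productions for other non-terminals are unchanged:
  F → num F
  F → *
  L → *

Resulting grammar:
X → L n X'
X' → X F X'
X' → ε
F → num F
F → *
L → *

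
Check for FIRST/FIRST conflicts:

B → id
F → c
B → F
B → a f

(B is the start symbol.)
A FIRST/FIRST conflict occurs when two productions N → α and N → β for the same non-terminal have FIRST(α) ∩ FIRST(β) ≠ ∅ (with ε ∈ FIRST of a nullable right-hand side, so two nullable alternatives also conflict).

FIRST sets of the non-terminals at (or reachable through a nullable prefix from) the front of some alternative:
  FIRST(F) = { 'c' }

Productions for B:
  B → id: FIRST = { 'id' }
  B → F: FIRST = { 'c' }
  B → a f: FIRST = { 'a' }
F has only one production, so no FIRST/FIRST conflict is possible there.

All alternatives of each non-terminal have pairwise disjoint FIRST sets.

Answer: No FIRST/FIRST conflicts.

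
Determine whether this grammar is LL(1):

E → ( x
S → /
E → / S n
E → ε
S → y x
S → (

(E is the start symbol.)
Relevant sets:
  FOLLOW(E) = { $ }

For E:
  PREDICT(E → '(' x) = { '(' }
  PREDICT(E → '/' S n) = { '/' }
  PREDICT(E → ε) = { $ }
For S:
  PREDICT(S → '/') = { '/' }
  PREDICT(S → y x) = { 'y' }
  PREDICT(S → '(') = { '(' }

All predict sets are disjoint. The grammar IS LL(1).

Answer: Yes, the grammar is LL(1).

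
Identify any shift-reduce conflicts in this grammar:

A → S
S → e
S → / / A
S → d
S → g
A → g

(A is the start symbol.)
No shift-reduce conflicts

Augment with A' → A and build the canonical LR(0) collection (I0 = CLOSURE({[A' → . A]}), then GOTO on every symbol after a dot until no new states appear). It has 9 states:
  I0: { [A → . S], [A → . g], [A' → . A], [S → . / / A], [S → . d], [S → . e], [S → . g] }  — shift
  I1: { [S → / . / A] }  — shift
  I2: { [A' → A .] }  — accept
  I3: { [A → S .] }  — reduce
  I4: { [S → d .] }  — reduce
  I5: { [S → e .] }  — reduce
  I6: { [A → g .], [S → g .] }  — 2 reduces
  I7: { [A → . S], [A → . g], [S → . / / A], [S → . d], [S → . e], [S → . g], [S → / / . A] }  — shift
  I8: { [S → / / A .] }  — reduce

No state contains both a complete item and a shift item.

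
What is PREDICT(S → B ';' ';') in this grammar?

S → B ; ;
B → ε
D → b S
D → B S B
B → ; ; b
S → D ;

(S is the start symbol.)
PREDICT(S → B ';' ';') = (FIRST(RHS) \ {ε}) ∪ (FOLLOW(S) if ε ∈ FIRST(RHS), i.e. RHS ⇒* ε)
FIRST(B) = { ';', ε }
FIRST(B ';' ';') = { ';' }
ε ∉ FIRST(B ';' ';'), so FOLLOW(S) is not added.
PREDICT(S → B ';' ';') = { ';' }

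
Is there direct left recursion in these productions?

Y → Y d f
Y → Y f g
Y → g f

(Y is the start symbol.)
Y → Y d f: LEFT RECURSIVE (starts with Y)
Y → Y f g: LEFT RECURSIVE (starts with Y)
Y → g f: starts with g

The grammar has direct left recursion on: Y.

Answer: Yes, Y is left-recursive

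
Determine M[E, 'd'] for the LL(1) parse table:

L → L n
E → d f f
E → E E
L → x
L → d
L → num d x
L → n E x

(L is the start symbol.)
E → d f f, E → E E

To find M[E, 'd'], we find productions for E where 'd' is in the predict set (PREDICT(N → α) = (FIRST(α) \ {ε}) ∪ (FOLLOW(N) if α ⇒* ε)).

Relevant sets:
  FIRST(E) = { 'd' }

E → d f f: PREDICT = { 'd' }
  'd' is in predict set, so this production goes in M[E, 'd']
E → E E: PREDICT = { 'd' }
  'd' is in predict set, so this production goes in M[E, 'd']

M[E, 'd'] = E → d f f, E → E E  (a multiply-defined cell — the grammar is not LL(1))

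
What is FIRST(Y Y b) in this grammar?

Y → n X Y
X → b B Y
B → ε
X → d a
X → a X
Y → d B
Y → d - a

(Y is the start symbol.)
FIRST sets of the non-terminals involved (from the grammar, by fixed-point iteration):
  FIRST(Y) = { 'd', 'n' }

To compute FIRST(Y Y b), process the symbols left to right:
Symbol Y is a non-terminal. Add FIRST(Y) \ {ε} = { 'd', 'n' }
Y is not nullable (ε ∉ FIRST(Y)), so stop here.
FIRST(Y Y b) = { 'd', 'n' }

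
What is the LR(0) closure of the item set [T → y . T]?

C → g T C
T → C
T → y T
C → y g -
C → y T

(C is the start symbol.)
{ [C → . g T C], [C → . y T], [C → . y g -], [T → . C], [T → . y T], [T → y . T] }

Start with: [T → y . T]
  [T → y . T] has the dot before T: add [T → . C], [T → . y T]
  [T → . C] has the dot before C: add [C → . g T C], [C → . y g -], [C → . y T]
No further items can be added.

CLOSURE = { [C → . g T C], [C → . y T], [C → . y g -], [T → . C], [T → . y T], [T → y . T] }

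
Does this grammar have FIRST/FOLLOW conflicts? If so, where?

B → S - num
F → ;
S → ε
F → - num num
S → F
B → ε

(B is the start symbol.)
Nullable non-terminals: B, S.
FIRST sets used below: FIRST(S) = { '-', ';', ε }, FIRST(F) = { '-', ';' }

B: nullable alternative(s) B → ε; FOLLOW(B) = { $ }
  B → S - num: FIRST \ {ε} = { '-', ';' } — disjoint from FOLLOW(B)
  B → ε: FIRST \ {ε} = { } — this is the only nullable alternative, skip

S: nullable alternative(s) S → ε; FOLLOW(S) = { '-' }
  S → ε: FIRST \ {ε} = { } — this is the only nullable alternative, skip
  S → F: FIRST \ {ε} = { '-', ';' } — overlaps FOLLOW(S) on { '-' }: CONFLICT

F has no nullable alternative, so no FIRST/FOLLOW check is needed there.

So the grammar has 1 FIRST/FOLLOW conflict (marked CONFLICT above).

Answer: Yes. S → F with FOLLOW(S) on { '-' }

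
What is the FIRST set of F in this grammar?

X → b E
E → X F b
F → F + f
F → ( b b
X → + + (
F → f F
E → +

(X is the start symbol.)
To compute FIRST(F), examine every production with F on the left-hand side, reading each right-hand side left to right until a non-nullable symbol is reached.

From F → F + f:
  - F is the symbol being defined: contributes nothing new
    F is not nullable, so stop
From F → ( b b:
  - '(' is a terminal: add '(' and stop
From F → f F:
  - f is a terminal: add 'f' and stop

Collecting: FIRST(F) = { '(', 'f' }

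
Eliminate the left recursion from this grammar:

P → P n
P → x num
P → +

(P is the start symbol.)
P → x num P'
P → + P'
P' → n P'
P' → ε

P is directly left-recursive. The standard transformation for
  A → A α₁ | ... | A α_m | β₁ | ... | β_n
is
  A  → β₁ A' | ... | β_n A'
  A' → α₁ A' | ... | α_m A' | ε

P → x num becomes P → x num P'
P → + becomes P → + P'
P → P n becomes P' → n P'
Add P' → ε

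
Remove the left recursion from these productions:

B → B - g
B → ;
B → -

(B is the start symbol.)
B → ; B'
B → - B'
B' → - g B'
B' → ε

B is directly left-recursive. The standard transformation for
  A → A α₁ | ... | A α_m | β₁ | ... | β_n
is
  A  → β₁ A' | ... | β_n A'
  A' → α₁ A' | ... | α_m A' | ε

B → ; becomes B → ; B'
B → - becomes B → - B'
B → B - g becomes B' → - g B'
Add B' → ε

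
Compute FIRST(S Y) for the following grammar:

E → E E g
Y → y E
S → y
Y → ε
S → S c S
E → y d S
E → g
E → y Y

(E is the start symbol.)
FIRST sets of the non-terminals involved (from the grammar, by fixed-point iteration):
  FIRST(S) = { 'y' }

To compute FIRST(S Y), process the symbols left to right:
Symbol S is a non-terminal. Add FIRST(S) \ {ε} = { 'y' }
S is not nullable (ε ∉ FIRST(S)), so stop here.
FIRST(S Y) = { 'y' }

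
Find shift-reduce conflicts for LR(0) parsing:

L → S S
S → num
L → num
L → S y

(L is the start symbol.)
No shift-reduce conflicts

Augment with L' → L and build the canonical LR(0) collection (I0 = CLOSURE({[L' → . L]}), then GOTO on every symbol after a dot until no new states appear). It has 7 states:
  I0: { [L → . S S], [L → . S y], [L → . num], [L' → . L], [S → . num] }  — shift
  I1: { [L' → L .] }  — accept
  I2: { [L → S . S], [L → S . y], [S → . num] }  — shift
  I3: { [L → num .], [S → num .] }  — 2 reduces
  I4: { [L → S S .] }  — reduce
  I5: { [S → num .] }  — reduce
  I6: { [L → S y .] }  — reduce

No state contains both a complete item and a shift item.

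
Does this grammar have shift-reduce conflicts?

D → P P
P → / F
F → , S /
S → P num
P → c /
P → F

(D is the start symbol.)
No shift-reduce conflicts

A shift-reduce conflict occurs when an LR(0) state has both:
  - a complete (reduce) item [A → α .] (dot at the end), and
  - a shift item [B → β . c γ] (dot before a terminal).

Augment with D' → D and build the canonical LR(0) collection (I0 = CLOSURE({[D' → . D]}), then GOTO on every symbol after a dot until no new states appear). It has 14 states:
  I0: { [D → . P P], [D' → . D], [F → . , S /], [P → . / F], [P → . F], [P → . c /] }  — shift
  I1: { [F → , . S /], [F → . , S /], [P → . / F], [P → . F], [P → . c /], [S → . P num] }  — shift
  I2: { [F → . , S /], [P → / . F] }  — shift
  I3: { [D' → D .] }  — accept
  I4: { [P → F .] }  — reduce
  I5: { [D → P . P], [F → . , S /], [P → . / F], [P → . F], [P → . c /] }  — shift
  I6: { [P → c . /] }  — shift
  I7: { [P → c / .] }  — reduce
  I8: { [D → P P .] }  — reduce
  I9: { [P → / F .] }  — reduce
  I10: { [S → P . num] }  — shift
  I11: { [F → , S . /] }  — shift
  I12: { [F → , S / .] }  — reduce
  I13: { [S → P num .] }  — reduce

No state contains both a complete item and a shift item.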